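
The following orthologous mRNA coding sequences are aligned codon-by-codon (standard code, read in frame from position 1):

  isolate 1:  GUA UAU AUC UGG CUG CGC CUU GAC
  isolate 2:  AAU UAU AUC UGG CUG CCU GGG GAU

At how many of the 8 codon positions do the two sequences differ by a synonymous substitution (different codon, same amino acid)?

Codon 1: GUA Val / AAU Asn — nonsynonymous.
Codon 2: UAU Tyr / UAU Tyr — identical.
Codon 3: AUC Ile / AUC Ile — identical.
Codon 4: UGG Trp / UGG Trp — identical.
Codon 5: CUG Leu / CUG Leu — identical.
Codon 6: CGC Arg / CCU Pro — nonsynonymous.
Codon 7: CUU Leu / GGG Gly — nonsynonymous.
Codon 8: GAC Asp / GAU Asp — synonymous.
Synonymous differences: 1.

1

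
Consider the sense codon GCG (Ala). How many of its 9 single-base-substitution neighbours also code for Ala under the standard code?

Position 1: none → 0 synonymous.
Position 2: none → 0 synonymous.
Position 3: GCU, GCC, GCA → 3 synonymous.
Total: 0 + 0 + 3 = 3.

3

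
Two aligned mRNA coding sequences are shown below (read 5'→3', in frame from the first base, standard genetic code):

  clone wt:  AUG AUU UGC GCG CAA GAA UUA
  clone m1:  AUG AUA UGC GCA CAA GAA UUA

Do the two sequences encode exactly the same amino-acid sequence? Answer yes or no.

Codon 1: AUG Met / AUG Met — identical.
Codon 2: AUU Ile / AUA Ile — synonymous.
Codon 3: UGC Cys / UGC Cys — identical.
Codon 4: GCG Ala / GCA Ala — synonymous.
Codon 5: CAA Gln / CAA Gln — identical.
Codon 6: GAA Glu / GAA Glu — identical.
Codon 7: UUA Leu / UUA Leu — identical.
Nonsynonymous differences: 0 → same protein.

yes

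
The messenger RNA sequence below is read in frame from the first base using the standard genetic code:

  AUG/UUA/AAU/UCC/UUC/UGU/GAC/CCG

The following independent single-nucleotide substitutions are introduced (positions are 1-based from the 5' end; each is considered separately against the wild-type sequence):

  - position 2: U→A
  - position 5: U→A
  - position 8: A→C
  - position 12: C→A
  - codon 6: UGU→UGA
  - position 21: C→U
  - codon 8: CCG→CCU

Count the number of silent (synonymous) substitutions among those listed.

3

Codon 1: AUG (Met) → AAG (Lys) — missense.
Codon 2: UUA (Leu) → UAA (Stop) — nonsense.
Codon 3: AAU (Asn) → ACU (Thr) — missense.
Codon 4: UCC (Ser) → UCA (Ser) — synonymous.
Codon 6: UGU (Cys) → UGA (Stop) — nonsense.
Codon 7: GAC (Asp) → GAU (Asp) — synonymous.
Codon 8: CCG (Pro) → CCU (Pro) — synonymous.
Synonymous: 3 of 7.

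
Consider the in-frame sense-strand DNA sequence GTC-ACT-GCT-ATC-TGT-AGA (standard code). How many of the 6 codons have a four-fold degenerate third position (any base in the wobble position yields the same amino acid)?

3

Codon 1 GTC (Val): third position 4-fold.
Codon 2 ACT (Thr): third position 4-fold.
Codon 3 GCT (Ala): third position 4-fold.
Codon 4 ATC (Ile): third position 3-fold.
Codon 5 TGT (Cys): third position 2-fold.
Codon 6 AGA (Arg): third position 2-fold.
Four-fold degenerate third positions: 3.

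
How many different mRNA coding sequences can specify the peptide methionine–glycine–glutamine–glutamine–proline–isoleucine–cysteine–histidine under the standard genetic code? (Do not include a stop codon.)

Met: 1 codon.
Gly: 4 codons.
Gln: 2 codons.
Gln: 2 codons.
Pro: 4 codons.
Ile: 3 codons.
Cys: 2 codons.
His: 2 codons.
1 × 4 × 2 × 2 × 4 × 3 × 2 × 2 = 768.

768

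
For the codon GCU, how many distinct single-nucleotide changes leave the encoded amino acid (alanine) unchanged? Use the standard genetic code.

3

Position 1: none → 0 synonymous.
Position 2: none → 0 synonymous.
Position 3: GCC, GCA, GCG → 3 synonymous.
Total: 0 + 0 + 3 = 3.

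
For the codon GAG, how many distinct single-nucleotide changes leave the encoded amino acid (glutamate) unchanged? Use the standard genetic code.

1

Position 1: none → 0 synonymous.
Position 2: none → 0 synonymous.
Position 3: GAA → 1 synonymous.
Total: 0 + 0 + 1 = 1.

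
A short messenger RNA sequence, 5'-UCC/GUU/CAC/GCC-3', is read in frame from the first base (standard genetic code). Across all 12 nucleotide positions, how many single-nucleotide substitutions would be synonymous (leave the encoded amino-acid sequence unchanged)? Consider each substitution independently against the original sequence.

10

Codon 1 (UCC, Ser): 3 synonymous substitutions.
Codon 2 (GUU, Val): 3 synonymous substitutions.
Codon 3 (CAC, His): 1 synonymous substitution.
Codon 4 (GCC, Ala): 3 synonymous substitutions.
Total: 3 + 3 + 1 + 3 = 10.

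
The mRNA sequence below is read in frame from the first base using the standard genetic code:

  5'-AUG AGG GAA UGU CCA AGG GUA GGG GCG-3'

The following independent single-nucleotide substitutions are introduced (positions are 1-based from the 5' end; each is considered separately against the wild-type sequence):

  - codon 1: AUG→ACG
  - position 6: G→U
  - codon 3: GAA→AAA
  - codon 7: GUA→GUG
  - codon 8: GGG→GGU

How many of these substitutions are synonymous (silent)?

Codon 1: AUG (Met) → ACG (Thr) — missense.
Codon 2: AGG (Arg) → AGU (Ser) — missense.
Codon 3: GAA (Glu) → AAA (Lys) — missense.
Codon 7: GUA (Val) → GUG (Val) — synonymous.
Codon 8: GGG (Gly) → GGU (Gly) — synonymous.
Synonymous: 2 of 5.

2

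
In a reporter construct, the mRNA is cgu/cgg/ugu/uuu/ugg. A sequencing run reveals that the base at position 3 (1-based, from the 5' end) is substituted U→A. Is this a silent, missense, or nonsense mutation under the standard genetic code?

silent

Position 3 falls in codon 1: CGU → Arg.
After the substitution the codon is CGA → Arg.
Both encode Arg, so the change is synonymous.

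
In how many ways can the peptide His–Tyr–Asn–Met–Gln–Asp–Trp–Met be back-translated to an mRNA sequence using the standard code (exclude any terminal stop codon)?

His: 2 codons.
Tyr: 2 codons.
Asn: 2 codons.
Met: 1 codon.
Gln: 2 codons.
Asp: 2 codons.
Trp: 1 codon.
Met: 1 codon.
2 × 2 × 2 × 1 × 2 × 2 × 1 × 1 = 32.

32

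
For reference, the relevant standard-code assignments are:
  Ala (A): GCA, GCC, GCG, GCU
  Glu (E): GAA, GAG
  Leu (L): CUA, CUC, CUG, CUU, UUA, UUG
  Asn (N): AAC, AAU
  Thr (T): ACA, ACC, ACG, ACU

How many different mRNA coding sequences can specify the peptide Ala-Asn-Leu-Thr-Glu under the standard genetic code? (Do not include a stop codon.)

384

Ala: 4 codons.
Asn: 2 codons.
Leu: 6 codons.
Thr: 4 codons.
Glu: 2 codons.
4 × 2 × 6 × 4 × 2 = 384.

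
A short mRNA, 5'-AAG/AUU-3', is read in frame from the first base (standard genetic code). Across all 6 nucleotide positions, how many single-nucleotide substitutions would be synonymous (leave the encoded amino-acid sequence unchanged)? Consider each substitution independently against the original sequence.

3

Codon 1 (AAG, Lys): 1 synonymous substitution.
Codon 2 (AUU, Ile): 2 synonymous substitutions.
Total: 1 + 2 = 3.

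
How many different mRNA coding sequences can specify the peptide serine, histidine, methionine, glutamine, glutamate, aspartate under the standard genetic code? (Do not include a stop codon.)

96

Ser: 6 codons.
His: 2 codons.
Met: 1 codon.
Gln: 2 codons.
Glu: 2 codons.
Asp: 2 codons.
6 × 2 × 1 × 2 × 2 × 2 = 96.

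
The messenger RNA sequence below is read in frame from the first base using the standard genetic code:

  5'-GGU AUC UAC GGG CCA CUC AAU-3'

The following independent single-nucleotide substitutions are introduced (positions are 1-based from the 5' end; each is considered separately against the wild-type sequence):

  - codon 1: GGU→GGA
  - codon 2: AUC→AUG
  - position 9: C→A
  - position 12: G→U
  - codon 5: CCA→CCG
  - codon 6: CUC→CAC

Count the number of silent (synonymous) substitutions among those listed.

Codon 1: GGU (Gly) → GGA (Gly) — synonymous.
Codon 2: AUC (Ile) → AUG (Met) — missense.
Codon 3: UAC (Tyr) → UAA (Stop) — nonsense.
Codon 4: GGG (Gly) → GGU (Gly) — synonymous.
Codon 5: CCA (Pro) → CCG (Pro) — synonymous.
Codon 6: CUC (Leu) → CAC (His) — missense.
Synonymous: 3 of 6.

3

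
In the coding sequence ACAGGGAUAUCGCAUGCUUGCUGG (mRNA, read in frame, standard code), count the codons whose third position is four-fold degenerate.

Codon 1 ACA (Thr): third position 4-fold.
Codon 2 GGG (Gly): third position 4-fold.
Codon 3 AUA (Ile): third position 3-fold.
Codon 4 UCG (Ser): third position 4-fold.
Codon 5 CAU (His): third position 2-fold.
Codon 6 GCU (Ala): third position 4-fold.
Codon 7 UGC (Cys): third position 2-fold.
Codon 8 UGG (Trp): third position 1-fold.
Four-fold degenerate third positions: 4.

4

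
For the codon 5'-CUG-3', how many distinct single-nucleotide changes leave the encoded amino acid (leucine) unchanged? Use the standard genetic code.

Position 1: UUG → 1 synonymous.
Position 2: none → 0 synonymous.
Position 3: CUU, CUC, CUA → 3 synonymous.
Total: 1 + 0 + 3 = 4.

4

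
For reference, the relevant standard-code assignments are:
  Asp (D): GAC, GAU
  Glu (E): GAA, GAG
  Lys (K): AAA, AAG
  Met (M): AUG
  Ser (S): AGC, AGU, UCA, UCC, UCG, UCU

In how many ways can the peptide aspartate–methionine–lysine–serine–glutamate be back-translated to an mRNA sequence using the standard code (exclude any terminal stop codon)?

Asp: 2 codons.
Met: 1 codon.
Lys: 2 codons.
Ser: 6 codons.
Glu: 2 codons.
2 × 1 × 2 × 6 × 2 = 48.

48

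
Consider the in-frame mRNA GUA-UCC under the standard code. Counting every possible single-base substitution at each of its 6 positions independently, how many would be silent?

Codon 1 (GUA, Val): 3 synonymous substitutions.
Codon 2 (UCC, Ser): 3 synonymous substitutions.
Total: 3 + 3 = 6.

6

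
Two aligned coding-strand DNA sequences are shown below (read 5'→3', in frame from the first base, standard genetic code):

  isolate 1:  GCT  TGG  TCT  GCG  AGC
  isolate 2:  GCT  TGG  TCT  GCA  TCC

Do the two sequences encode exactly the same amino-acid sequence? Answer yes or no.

Codon 1: GCT Ala / GCT Ala — identical.
Codon 2: TGG Trp / TGG Trp — identical.
Codon 3: TCT Ser / TCT Ser — identical.
Codon 4: GCG Ala / GCA Ala — synonymous.
Codon 5: AGC Ser / TCC Ser — synonymous.
Nonsynonymous differences: 0 → same protein.

yes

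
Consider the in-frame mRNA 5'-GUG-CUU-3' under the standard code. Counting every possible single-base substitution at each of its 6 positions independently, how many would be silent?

Codon 1 (GUG, Val): 3 synonymous substitutions.
Codon 2 (CUU, Leu): 3 synonymous substitutions.
Total: 3 + 3 = 6.

6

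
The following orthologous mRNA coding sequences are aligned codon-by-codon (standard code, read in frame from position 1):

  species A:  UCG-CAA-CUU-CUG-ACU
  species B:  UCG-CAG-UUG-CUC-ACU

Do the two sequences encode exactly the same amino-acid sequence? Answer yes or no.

yes

Codon 1: UCG Ser / UCG Ser — identical.
Codon 2: CAA Gln / CAG Gln — synonymous.
Codon 3: CUU Leu / UUG Leu — synonymous.
Codon 4: CUG Leu / CUC Leu — synonymous.
Codon 5: ACU Thr / ACU Thr — identical.
Nonsynonymous differences: 0 → same protein.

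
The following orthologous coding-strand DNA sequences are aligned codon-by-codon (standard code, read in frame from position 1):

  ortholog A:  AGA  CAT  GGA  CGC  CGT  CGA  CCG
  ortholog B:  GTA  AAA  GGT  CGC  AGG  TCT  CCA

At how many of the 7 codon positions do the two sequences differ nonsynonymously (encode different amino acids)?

Codon 1: AGA Arg / GTA Val — nonsynonymous.
Codon 2: CAT His / AAA Lys — nonsynonymous.
Codon 3: GGA Gly / GGT Gly — synonymous.
Codon 4: CGC Arg / CGC Arg — identical.
Codon 5: CGT Arg / AGG Arg — synonymous.
Codon 6: CGA Arg / TCT Ser — nonsynonymous.
Codon 7: CCG Pro / CCA Pro — synonymous.
Nonsynonymous differences: 3.

3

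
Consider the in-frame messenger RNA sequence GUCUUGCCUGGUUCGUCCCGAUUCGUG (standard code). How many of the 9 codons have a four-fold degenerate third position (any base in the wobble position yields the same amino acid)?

Codon 1 GUC (Val): third position 4-fold.
Codon 2 UUG (Leu): third position 2-fold.
Codon 3 CCU (Pro): third position 4-fold.
Codon 4 GGU (Gly): third position 4-fold.
Codon 5 UCG (Ser): third position 4-fold.
Codon 6 UCC (Ser): third position 4-fold.
Codon 7 CGA (Arg): third position 4-fold.
Codon 8 UUC (Phe): third position 2-fold.
Codon 9 GUG (Val): third position 4-fold.
Four-fold degenerate third positions: 7.

7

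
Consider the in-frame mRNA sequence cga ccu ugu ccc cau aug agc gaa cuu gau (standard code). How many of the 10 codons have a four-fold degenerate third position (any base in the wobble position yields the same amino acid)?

Codon 1 CGA (Arg): third position 4-fold.
Codon 2 CCU (Pro): third position 4-fold.
Codon 3 UGU (Cys): third position 2-fold.
Codon 4 CCC (Pro): third position 4-fold.
Codon 5 CAU (His): third position 2-fold.
Codon 6 AUG (Met): third position 1-fold.
Codon 7 AGC (Ser): third position 2-fold.
Codon 8 GAA (Glu): third position 2-fold.
Codon 9 CUU (Leu): third position 4-fold.
Codon 10 GAU (Asp): third position 2-fold.
Four-fold degenerate third positions: 4.

4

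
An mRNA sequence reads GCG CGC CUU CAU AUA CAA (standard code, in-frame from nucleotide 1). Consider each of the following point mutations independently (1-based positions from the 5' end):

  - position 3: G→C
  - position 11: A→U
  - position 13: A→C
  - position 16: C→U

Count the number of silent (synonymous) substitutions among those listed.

Codon 1: GCG (Ala) → GCC (Ala) — synonymous.
Codon 4: CAU (His) → CUU (Leu) — missense.
Codon 5: AUA (Ile) → CUA (Leu) — missense.
Codon 6: CAA (Gln) → UAA (Stop) — nonsense.
Synonymous: 1 of 4.

1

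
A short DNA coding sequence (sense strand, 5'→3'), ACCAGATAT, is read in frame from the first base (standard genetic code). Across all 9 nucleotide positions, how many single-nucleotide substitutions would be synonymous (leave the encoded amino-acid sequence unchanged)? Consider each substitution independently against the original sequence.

Codon 1 (ACC, Thr): 3 synonymous substitutions.
Codon 2 (AGA, Arg): 2 synonymous substitutions.
Codon 3 (TAT, Tyr): 1 synonymous substitution.
Total: 3 + 2 + 1 = 6.

6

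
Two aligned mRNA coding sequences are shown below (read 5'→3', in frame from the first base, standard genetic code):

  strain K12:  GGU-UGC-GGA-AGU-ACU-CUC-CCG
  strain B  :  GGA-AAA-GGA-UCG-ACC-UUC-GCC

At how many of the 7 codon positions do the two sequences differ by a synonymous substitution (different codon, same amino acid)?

Codon 1: GGU Gly / GGA Gly — synonymous.
Codon 2: UGC Cys / AAA Lys — nonsynonymous.
Codon 3: GGA Gly / GGA Gly — identical.
Codon 4: AGU Ser / UCG Ser — synonymous.
Codon 5: ACU Thr / ACC Thr — synonymous.
Codon 6: CUC Leu / UUC Phe — nonsynonymous.
Codon 7: CCG Pro / GCC Ala — nonsynonymous.
Synonymous differences: 3.

3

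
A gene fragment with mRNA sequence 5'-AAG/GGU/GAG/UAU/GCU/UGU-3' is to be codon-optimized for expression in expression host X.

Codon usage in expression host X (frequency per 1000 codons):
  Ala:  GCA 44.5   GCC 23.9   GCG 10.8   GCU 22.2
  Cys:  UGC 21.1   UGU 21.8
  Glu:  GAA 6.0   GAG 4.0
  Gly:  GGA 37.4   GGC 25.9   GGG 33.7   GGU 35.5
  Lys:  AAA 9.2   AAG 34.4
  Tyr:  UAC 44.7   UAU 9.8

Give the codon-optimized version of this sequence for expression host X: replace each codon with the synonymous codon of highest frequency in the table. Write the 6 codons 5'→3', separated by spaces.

Codon 1 (Lys): best is AAG at 34.4.
Codon 2 (Gly): best is GGA at 37.4.
Codon 3 (Glu): best is GAA at 6.0.
Codon 4 (Tyr): best is UAC at 44.7.
Codon 5 (Ala): best is GCA at 44.5.
Codon 6 (Cys): best is UGU at 21.8.

AAG GGA GAA UAC GCA UGU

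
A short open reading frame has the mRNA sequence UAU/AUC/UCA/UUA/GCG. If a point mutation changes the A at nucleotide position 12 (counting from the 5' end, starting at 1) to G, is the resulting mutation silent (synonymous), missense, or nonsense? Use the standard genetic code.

Position 12 falls in codon 4: UUA → Leu.
After the substitution the codon is UUG → Leu.
Both encode Leu, so the change is synonymous.

silent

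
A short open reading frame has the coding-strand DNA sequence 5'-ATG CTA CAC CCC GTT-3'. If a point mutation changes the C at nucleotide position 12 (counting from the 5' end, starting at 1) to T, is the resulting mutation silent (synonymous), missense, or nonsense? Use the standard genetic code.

Position 12 falls in codon 4: CCC → Pro.
After the substitution the codon is CCT → Pro.
Both encode Pro, so the change is synonymous.

silent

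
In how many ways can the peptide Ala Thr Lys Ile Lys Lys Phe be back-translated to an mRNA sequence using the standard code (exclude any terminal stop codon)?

Ala: 4 codons.
Thr: 4 codons.
Lys: 2 codons.
Ile: 3 codons.
Lys: 2 codons.
Lys: 2 codons.
Phe: 2 codons.
4 × 4 × 2 × 3 × 2 × 2 × 2 = 768.

768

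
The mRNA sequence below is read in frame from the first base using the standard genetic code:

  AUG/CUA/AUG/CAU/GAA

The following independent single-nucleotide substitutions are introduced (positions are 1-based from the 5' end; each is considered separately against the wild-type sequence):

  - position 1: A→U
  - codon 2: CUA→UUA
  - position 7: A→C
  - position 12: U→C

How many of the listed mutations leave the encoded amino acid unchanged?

2

Codon 1: AUG (Met) → UUG (Leu) — missense.
Codon 2: CUA (Leu) → UUA (Leu) — synonymous.
Codon 3: AUG (Met) → CUG (Leu) — missense.
Codon 4: CAU (His) → CAC (His) — synonymous.
Synonymous: 2 of 4.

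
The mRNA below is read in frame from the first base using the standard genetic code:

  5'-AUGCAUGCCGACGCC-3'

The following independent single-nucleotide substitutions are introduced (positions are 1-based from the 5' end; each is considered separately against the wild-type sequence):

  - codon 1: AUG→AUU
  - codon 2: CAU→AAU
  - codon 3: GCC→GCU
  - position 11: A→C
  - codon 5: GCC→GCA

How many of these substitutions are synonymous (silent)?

2

Codon 1: AUG (Met) → AUU (Ile) — missense.
Codon 2: CAU (His) → AAU (Asn) — missense.
Codon 3: GCC (Ala) → GCU (Ala) — synonymous.
Codon 4: GAC (Asp) → GCC (Ala) — missense.
Codon 5: GCC (Ala) → GCA (Ala) — synonymous.
Synonymous: 2 of 5.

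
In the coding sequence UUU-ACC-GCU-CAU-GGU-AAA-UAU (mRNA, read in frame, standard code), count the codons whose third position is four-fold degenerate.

Codon 1 UUU (Phe): third position 2-fold.
Codon 2 ACC (Thr): third position 4-fold.
Codon 3 GCU (Ala): third position 4-fold.
Codon 4 CAU (His): third position 2-fold.
Codon 5 GGU (Gly): third position 4-fold.
Codon 6 AAA (Lys): third position 2-fold.
Codon 7 UAU (Tyr): third position 2-fold.
Four-fold degenerate third positions: 3.

3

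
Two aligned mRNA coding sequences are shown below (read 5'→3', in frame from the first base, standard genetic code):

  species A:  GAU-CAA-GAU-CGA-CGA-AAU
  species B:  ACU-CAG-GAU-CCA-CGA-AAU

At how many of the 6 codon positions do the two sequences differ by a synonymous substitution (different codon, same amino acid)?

Codon 1: GAU Asp / ACU Thr — nonsynonymous.
Codon 2: CAA Gln / CAG Gln — synonymous.
Codon 3: GAU Asp / GAU Asp — identical.
Codon 4: CGA Arg / CCA Pro — nonsynonymous.
Codon 5: CGA Arg / CGA Arg — identical.
Codon 6: AAU Asn / AAU Asn — identical.
Synonymous differences: 1.

1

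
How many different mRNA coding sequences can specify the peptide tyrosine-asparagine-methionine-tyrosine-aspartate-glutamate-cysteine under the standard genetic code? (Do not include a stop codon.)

64

Tyr: 2 codons.
Asn: 2 codons.
Met: 1 codon.
Tyr: 2 codons.
Asp: 2 codons.
Glu: 2 codons.
Cys: 2 codons.
2 × 2 × 1 × 2 × 2 × 2 × 2 = 64.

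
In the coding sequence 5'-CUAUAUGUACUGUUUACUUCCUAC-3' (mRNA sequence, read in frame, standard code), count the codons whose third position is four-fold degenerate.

5

Codon 1 CUA (Leu): third position 4-fold.
Codon 2 UAU (Tyr): third position 2-fold.
Codon 3 GUA (Val): third position 4-fold.
Codon 4 CUG (Leu): third position 4-fold.
Codon 5 UUU (Phe): third position 2-fold.
Codon 6 ACU (Thr): third position 4-fold.
Codon 7 UCC (Ser): third position 4-fold.
Codon 8 UAC (Tyr): third position 2-fold.
Four-fold degenerate third positions: 5.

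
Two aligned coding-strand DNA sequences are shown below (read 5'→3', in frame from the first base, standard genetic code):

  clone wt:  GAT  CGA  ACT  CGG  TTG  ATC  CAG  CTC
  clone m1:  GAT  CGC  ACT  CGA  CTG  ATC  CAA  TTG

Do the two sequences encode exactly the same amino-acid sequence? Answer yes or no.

Codon 1: GAT Asp / GAT Asp — identical.
Codon 2: CGA Arg / CGC Arg — synonymous.
Codon 3: ACT Thr / ACT Thr — identical.
Codon 4: CGG Arg / CGA Arg — synonymous.
Codon 5: TTG Leu / CTG Leu — synonymous.
Codon 6: ATC Ile / ATC Ile — identical.
Codon 7: CAG Gln / CAA Gln — synonymous.
Codon 8: CTC Leu / TTG Leu — synonymous.
Nonsynonymous differences: 0 → same protein.

yes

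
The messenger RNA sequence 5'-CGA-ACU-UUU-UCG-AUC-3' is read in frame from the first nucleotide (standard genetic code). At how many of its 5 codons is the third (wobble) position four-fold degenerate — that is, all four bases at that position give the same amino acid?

Codon 1 CGA (Arg): third position 4-fold.
Codon 2 ACU (Thr): third position 4-fold.
Codon 3 UUU (Phe): third position 2-fold.
Codon 4 UCG (Ser): third position 4-fold.
Codon 5 AUC (Ile): third position 3-fold.
Four-fold degenerate third positions: 3.

3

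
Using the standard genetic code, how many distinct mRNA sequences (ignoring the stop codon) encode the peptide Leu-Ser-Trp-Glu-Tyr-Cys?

288

Leu: 6 codons.
Ser: 6 codons.
Trp: 1 codon.
Glu: 2 codons.
Tyr: 2 codons.
Cys: 2 codons.
6 × 6 × 1 × 2 × 2 × 2 = 288.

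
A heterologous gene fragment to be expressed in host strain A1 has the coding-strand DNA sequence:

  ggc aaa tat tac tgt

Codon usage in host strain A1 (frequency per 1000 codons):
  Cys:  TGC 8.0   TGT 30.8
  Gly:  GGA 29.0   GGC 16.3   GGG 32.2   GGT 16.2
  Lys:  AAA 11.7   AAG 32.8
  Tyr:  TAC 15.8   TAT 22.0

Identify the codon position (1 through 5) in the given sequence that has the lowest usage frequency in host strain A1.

Codon 1 GGC (Gly): 16.3 per 1000.
Codon 2 AAA (Lys): 11.7 per 1000.
Codon 3 TAT (Tyr): 22.0 per 1000.
Codon 4 TAC (Tyr): 15.8 per 1000.
Codon 5 TGT (Cys): 30.8 per 1000.
Lowest frequency is 11.7 at codon 2.

2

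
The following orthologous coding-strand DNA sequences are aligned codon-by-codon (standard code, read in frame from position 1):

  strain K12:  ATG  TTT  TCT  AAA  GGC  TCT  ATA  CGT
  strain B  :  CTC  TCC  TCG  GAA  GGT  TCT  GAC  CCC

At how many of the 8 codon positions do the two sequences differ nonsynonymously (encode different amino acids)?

Codon 1: ATG Met / CTC Leu — nonsynonymous.
Codon 2: TTT Phe / TCC Ser — nonsynonymous.
Codon 3: TCT Ser / TCG Ser — synonymous.
Codon 4: AAA Lys / GAA Glu — nonsynonymous.
Codon 5: GGC Gly / GGT Gly — synonymous.
Codon 6: TCT Ser / TCT Ser — identical.
Codon 7: ATA Ile / GAC Asp — nonsynonymous.
Codon 8: CGT Arg / CCC Pro — nonsynonymous.
Nonsynonymous differences: 5.

5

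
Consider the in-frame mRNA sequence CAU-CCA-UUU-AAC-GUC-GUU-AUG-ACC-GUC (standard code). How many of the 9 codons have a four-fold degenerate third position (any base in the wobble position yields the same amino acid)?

5

Codon 1 CAU (His): third position 2-fold.
Codon 2 CCA (Pro): third position 4-fold.
Codon 3 UUU (Phe): third position 2-fold.
Codon 4 AAC (Asn): third position 2-fold.
Codon 5 GUC (Val): third position 4-fold.
Codon 6 GUU (Val): third position 4-fold.
Codon 7 AUG (Met): third position 1-fold.
Codon 8 ACC (Thr): third position 4-fold.
Codon 9 GUC (Val): third position 4-fold.
Four-fold degenerate third positions: 5.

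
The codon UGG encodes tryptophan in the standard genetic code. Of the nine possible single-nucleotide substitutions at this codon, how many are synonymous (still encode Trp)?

Position 1: none → 0 synonymous.
Position 2: none → 0 synonymous.
Position 3: none → 0 synonymous.
Total: 0 + 0 + 0 = 0.

0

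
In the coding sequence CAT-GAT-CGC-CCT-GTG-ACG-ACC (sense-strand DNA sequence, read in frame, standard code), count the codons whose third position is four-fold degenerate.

5

Codon 1 CAT (His): third position 2-fold.
Codon 2 GAT (Asp): third position 2-fold.
Codon 3 CGC (Arg): third position 4-fold.
Codon 4 CCT (Pro): third position 4-fold.
Codon 5 GTG (Val): third position 4-fold.
Codon 6 ACG (Thr): third position 4-fold.
Codon 7 ACC (Thr): third position 4-fold.
Four-fold degenerate third positions: 5.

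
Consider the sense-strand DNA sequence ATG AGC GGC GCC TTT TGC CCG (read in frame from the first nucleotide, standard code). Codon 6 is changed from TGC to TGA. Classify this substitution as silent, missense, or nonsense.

nonsense

Position 18 falls in codon 6: TGC → Cys.
After the substitution the codon is TGA → Stop.
The new codon is a stop codon, so this is a nonsense mutation.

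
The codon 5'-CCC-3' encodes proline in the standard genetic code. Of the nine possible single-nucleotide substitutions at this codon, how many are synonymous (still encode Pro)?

3

Position 1: none → 0 synonymous.
Position 2: none → 0 synonymous.
Position 3: CCT, CCA, CCG → 3 synonymous.
Total: 0 + 0 + 3 = 3.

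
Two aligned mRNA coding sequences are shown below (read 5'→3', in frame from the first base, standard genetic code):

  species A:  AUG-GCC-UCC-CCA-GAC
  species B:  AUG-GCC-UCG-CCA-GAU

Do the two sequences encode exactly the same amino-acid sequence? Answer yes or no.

yes

Codon 1: AUG Met / AUG Met — identical.
Codon 2: GCC Ala / GCC Ala — identical.
Codon 3: UCC Ser / UCG Ser — synonymous.
Codon 4: CCA Pro / CCA Pro — identical.
Codon 5: GAC Asp / GAU Asp — synonymous.
Nonsynonymous differences: 0 → same protein.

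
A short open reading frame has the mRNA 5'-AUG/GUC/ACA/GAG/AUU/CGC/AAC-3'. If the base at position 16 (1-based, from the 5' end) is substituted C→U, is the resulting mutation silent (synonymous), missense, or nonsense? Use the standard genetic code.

missense

Position 16 falls in codon 6: CGC → Arg.
After the substitution the codon is UGC → Cys.
Arg ≠ Cys, so this is a missense mutation.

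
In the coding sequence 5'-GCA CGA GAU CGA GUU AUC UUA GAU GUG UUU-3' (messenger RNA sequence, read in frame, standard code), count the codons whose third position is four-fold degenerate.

5

Codon 1 GCA (Ala): third position 4-fold.
Codon 2 CGA (Arg): third position 4-fold.
Codon 3 GAU (Asp): third position 2-fold.
Codon 4 CGA (Arg): third position 4-fold.
Codon 5 GUU (Val): third position 4-fold.
Codon 6 AUC (Ile): third position 3-fold.
Codon 7 UUA (Leu): third position 2-fold.
Codon 8 GAU (Asp): third position 2-fold.
Codon 9 GUG (Val): third position 4-fold.
Codon 10 UUU (Phe): third position 2-fold.
Four-fold degenerate third positions: 5.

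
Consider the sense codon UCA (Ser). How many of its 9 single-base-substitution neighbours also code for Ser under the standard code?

Position 1: none → 0 synonymous.
Position 2: none → 0 synonymous.
Position 3: UCU, UCC, UCG → 3 synonymous.
Total: 0 + 0 + 3 = 3.

3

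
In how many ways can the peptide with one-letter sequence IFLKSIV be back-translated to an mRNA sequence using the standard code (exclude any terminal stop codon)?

Ile: 3 codons.
Phe: 2 codons.
Leu: 6 codons.
Lys: 2 codons.
Ser: 6 codons.
Ile: 3 codons.
Val: 4 codons.
3 × 2 × 6 × 2 × 6 × 3 × 4 = 5184.

5184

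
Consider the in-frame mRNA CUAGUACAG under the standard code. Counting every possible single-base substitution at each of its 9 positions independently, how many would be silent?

Codon 1 (CUA, Leu): 4 synonymous substitutions.
Codon 2 (GUA, Val): 3 synonymous substitutions.
Codon 3 (CAG, Gln): 1 synonymous substitution.
Total: 4 + 3 + 1 = 8.

8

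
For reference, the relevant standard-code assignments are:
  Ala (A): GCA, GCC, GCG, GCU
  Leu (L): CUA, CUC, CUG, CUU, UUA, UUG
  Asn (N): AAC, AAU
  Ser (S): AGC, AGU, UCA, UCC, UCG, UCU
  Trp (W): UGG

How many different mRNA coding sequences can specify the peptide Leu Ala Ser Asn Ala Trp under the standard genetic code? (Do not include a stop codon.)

Leu: 6 codons.
Ala: 4 codons.
Ser: 6 codons.
Asn: 2 codons.
Ala: 4 codons.
Trp: 1 codon.
6 × 4 × 6 × 2 × 4 × 1 = 1152.

1152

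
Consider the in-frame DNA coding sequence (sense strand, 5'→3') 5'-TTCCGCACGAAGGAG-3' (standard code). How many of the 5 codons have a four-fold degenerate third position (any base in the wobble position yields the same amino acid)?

2

Codon 1 TTC (Phe): third position 2-fold.
Codon 2 CGC (Arg): third position 4-fold.
Codon 3 ACG (Thr): third position 4-fold.
Codon 4 AAG (Lys): third position 2-fold.
Codon 5 GAG (Glu): third position 2-fold.
Four-fold degenerate third positions: 2.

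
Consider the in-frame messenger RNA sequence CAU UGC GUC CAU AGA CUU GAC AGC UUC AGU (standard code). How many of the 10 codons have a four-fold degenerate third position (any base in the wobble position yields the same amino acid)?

Codon 1 CAU (His): third position 2-fold.
Codon 2 UGC (Cys): third position 2-fold.
Codon 3 GUC (Val): third position 4-fold.
Codon 4 CAU (His): third position 2-fold.
Codon 5 AGA (Arg): third position 2-fold.
Codon 6 CUU (Leu): third position 4-fold.
Codon 7 GAC (Asp): third position 2-fold.
Codon 8 AGC (Ser): third position 2-fold.
Codon 9 UUC (Phe): third position 2-fold.
Codon 10 AGU (Ser): third position 2-fold.
Four-fold degenerate third positions: 2.

2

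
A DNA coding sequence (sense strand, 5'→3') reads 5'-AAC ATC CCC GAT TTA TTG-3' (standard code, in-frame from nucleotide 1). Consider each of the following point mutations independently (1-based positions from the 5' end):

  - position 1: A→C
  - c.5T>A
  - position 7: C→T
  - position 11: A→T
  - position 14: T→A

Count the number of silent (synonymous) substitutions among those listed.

Codon 1: AAC (Asn) → CAC (His) — missense.
Codon 2: ATC (Ile) → AAC (Asn) — missense.
Codon 3: CCC (Pro) → TCC (Ser) — missense.
Codon 4: GAT (Asp) → GTT (Val) — missense.
Codon 5: TTA (Leu) → TAA (Stop) — nonsense.
Synonymous: 0 of 5.

0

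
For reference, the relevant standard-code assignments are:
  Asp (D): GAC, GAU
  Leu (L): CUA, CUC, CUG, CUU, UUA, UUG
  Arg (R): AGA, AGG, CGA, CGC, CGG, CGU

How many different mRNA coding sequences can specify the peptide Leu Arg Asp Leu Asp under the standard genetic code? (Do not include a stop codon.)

Leu: 6 codons.
Arg: 6 codons.
Asp: 2 codons.
Leu: 6 codons.
Asp: 2 codons.
6 × 6 × 2 × 6 × 2 = 864.

864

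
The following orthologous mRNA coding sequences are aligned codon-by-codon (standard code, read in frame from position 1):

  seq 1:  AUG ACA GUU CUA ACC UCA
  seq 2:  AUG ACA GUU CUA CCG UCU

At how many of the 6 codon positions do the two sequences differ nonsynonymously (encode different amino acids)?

1

Codon 1: AUG Met / AUG Met — identical.
Codon 2: ACA Thr / ACA Thr — identical.
Codon 3: GUU Val / GUU Val — identical.
Codon 4: CUA Leu / CUA Leu — identical.
Codon 5: ACC Thr / CCG Pro — nonsynonymous.
Codon 6: UCA Ser / UCU Ser — synonymous.
Nonsynonymous differences: 1.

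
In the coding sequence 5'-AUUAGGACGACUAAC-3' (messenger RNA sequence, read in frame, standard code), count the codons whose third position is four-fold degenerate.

Codon 1 AUU (Ile): third position 3-fold.
Codon 2 AGG (Arg): third position 2-fold.
Codon 3 ACG (Thr): third position 4-fold.
Codon 4 ACU (Thr): third position 4-fold.
Codon 5 AAC (Asn): third position 2-fold.
Four-fold degenerate third positions: 2.

2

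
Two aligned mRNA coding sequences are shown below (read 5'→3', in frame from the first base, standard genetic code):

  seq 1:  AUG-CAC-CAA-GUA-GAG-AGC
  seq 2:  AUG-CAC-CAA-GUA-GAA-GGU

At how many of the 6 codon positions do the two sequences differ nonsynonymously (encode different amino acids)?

1

Codon 1: AUG Met / AUG Met — identical.
Codon 2: CAC His / CAC His — identical.
Codon 3: CAA Gln / CAA Gln — identical.
Codon 4: GUA Val / GUA Val — identical.
Codon 5: GAG Glu / GAA Glu — synonymous.
Codon 6: AGC Ser / GGU Gly — nonsynonymous.
Nonsynonymous differences: 1.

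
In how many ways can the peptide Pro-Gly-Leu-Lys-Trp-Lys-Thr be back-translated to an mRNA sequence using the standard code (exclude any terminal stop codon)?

Pro: 4 codons.
Gly: 4 codons.
Leu: 6 codons.
Lys: 2 codons.
Trp: 1 codon.
Lys: 2 codons.
Thr: 4 codons.
4 × 4 × 6 × 2 × 1 × 2 × 4 = 1536.

1536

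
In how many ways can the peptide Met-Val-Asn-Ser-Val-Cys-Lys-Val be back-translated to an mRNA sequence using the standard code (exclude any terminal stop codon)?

Met: 1 codon.
Val: 4 codons.
Asn: 2 codons.
Ser: 6 codons.
Val: 4 codons.
Cys: 2 codons.
Lys: 2 codons.
Val: 4 codons.
1 × 4 × 2 × 6 × 4 × 2 × 2 × 4 = 3072.

3072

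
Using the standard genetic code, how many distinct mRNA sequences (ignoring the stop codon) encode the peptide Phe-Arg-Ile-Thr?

144

Phe: 2 codons.
Arg: 6 codons.
Ile: 3 codons.
Thr: 4 codons.
2 × 6 × 3 × 4 = 144.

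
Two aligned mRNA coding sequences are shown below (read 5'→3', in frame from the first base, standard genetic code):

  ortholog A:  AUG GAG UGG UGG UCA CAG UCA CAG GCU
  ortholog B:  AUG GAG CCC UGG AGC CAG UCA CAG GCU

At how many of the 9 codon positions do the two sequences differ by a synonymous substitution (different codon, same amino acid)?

Codon 1: AUG Met / AUG Met — identical.
Codon 2: GAG Glu / GAG Glu — identical.
Codon 3: UGG Trp / CCC Pro — nonsynonymous.
Codon 4: UGG Trp / UGG Trp — identical.
Codon 5: UCA Ser / AGC Ser — synonymous.
Codon 6: CAG Gln / CAG Gln — identical.
Codon 7: UCA Ser / UCA Ser — identical.
Codon 8: CAG Gln / CAG Gln — identical.
Codon 9: GCU Ala / GCU Ala — identical.
Synonymous differences: 1.

1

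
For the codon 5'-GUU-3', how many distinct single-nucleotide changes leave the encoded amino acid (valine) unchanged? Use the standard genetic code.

Position 1: none → 0 synonymous.
Position 2: none → 0 synonymous.
Position 3: GUC, GUA, GUG → 3 synonymous.
Total: 0 + 0 + 3 = 3.

3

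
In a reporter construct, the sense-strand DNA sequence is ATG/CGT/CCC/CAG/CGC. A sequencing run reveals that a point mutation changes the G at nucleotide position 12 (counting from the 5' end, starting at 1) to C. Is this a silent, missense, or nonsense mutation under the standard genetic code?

missense

Position 12 falls in codon 4: CAG → Gln.
After the substitution the codon is CAC → His.
Gln ≠ His, so this is a missense mutation.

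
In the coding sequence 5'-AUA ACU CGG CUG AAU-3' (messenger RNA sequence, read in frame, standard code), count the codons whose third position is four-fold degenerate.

3

Codon 1 AUA (Ile): third position 3-fold.
Codon 2 ACU (Thr): third position 4-fold.
Codon 3 CGG (Arg): third position 4-fold.
Codon 4 CUG (Leu): third position 4-fold.
Codon 5 AAU (Asn): third position 2-fold.
Four-fold degenerate third positions: 3.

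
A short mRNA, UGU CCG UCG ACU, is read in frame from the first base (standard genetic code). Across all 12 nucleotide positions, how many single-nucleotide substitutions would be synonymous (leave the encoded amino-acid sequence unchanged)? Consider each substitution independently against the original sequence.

Codon 1 (UGU, Cys): 1 synonymous substitution.
Codon 2 (CCG, Pro): 3 synonymous substitutions.
Codon 3 (UCG, Ser): 3 synonymous substitutions.
Codon 4 (ACU, Thr): 3 synonymous substitutions.
Total: 1 + 3 + 3 + 3 = 10.

10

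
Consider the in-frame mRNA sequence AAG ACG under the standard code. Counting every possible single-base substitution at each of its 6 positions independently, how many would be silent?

4

Codon 1 (AAG, Lys): 1 synonymous substitution.
Codon 2 (ACG, Thr): 3 synonymous substitutions.
Total: 1 + 3 = 4.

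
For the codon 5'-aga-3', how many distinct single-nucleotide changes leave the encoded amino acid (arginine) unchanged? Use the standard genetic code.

2

Position 1: CGA → 1 synonymous.
Position 2: none → 0 synonymous.
Position 3: AGG → 1 synonymous.
Total: 1 + 0 + 1 = 2.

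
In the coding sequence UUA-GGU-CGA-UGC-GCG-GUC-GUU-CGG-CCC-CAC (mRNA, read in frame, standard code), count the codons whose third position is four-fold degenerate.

Codon 1 UUA (Leu): third position 2-fold.
Codon 2 GGU (Gly): third position 4-fold.
Codon 3 CGA (Arg): third position 4-fold.
Codon 4 UGC (Cys): third position 2-fold.
Codon 5 GCG (Ala): third position 4-fold.
Codon 6 GUC (Val): third position 4-fold.
Codon 7 GUU (Val): third position 4-fold.
Codon 8 CGG (Arg): third position 4-fold.
Codon 9 CCC (Pro): third position 4-fold.
Codon 10 CAC (His): third position 2-fold.
Four-fold degenerate third positions: 7.

7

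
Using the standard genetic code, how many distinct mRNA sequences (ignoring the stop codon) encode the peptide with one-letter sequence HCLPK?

His: 2 codons.
Cys: 2 codons.
Leu: 6 codons.
Pro: 4 codons.
Lys: 2 codons.
2 × 2 × 6 × 4 × 2 = 192.

192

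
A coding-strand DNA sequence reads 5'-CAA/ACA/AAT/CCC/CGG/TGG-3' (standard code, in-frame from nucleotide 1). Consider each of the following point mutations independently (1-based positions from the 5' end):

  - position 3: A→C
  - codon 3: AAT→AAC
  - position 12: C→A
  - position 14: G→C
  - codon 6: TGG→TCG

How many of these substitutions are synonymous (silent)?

Codon 1: CAA (Gln) → CAC (His) — missense.
Codon 3: AAT (Asn) → AAC (Asn) — synonymous.
Codon 4: CCC (Pro) → CCA (Pro) — synonymous.
Codon 5: CGG (Arg) → CCG (Pro) — missense.
Codon 6: TGG (Trp) → TCG (Ser) — missense.
Synonymous: 2 of 5.

2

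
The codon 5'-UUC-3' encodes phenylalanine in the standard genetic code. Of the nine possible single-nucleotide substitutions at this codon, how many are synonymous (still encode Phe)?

1

Position 1: none → 0 synonymous.
Position 2: none → 0 synonymous.
Position 3: UUU → 1 synonymous.
Total: 0 + 0 + 1 = 1.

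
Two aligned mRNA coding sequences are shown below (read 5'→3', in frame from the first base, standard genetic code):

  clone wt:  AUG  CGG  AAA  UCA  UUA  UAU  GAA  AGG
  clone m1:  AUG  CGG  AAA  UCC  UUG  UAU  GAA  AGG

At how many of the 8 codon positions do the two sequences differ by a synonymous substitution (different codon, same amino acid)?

Codon 1: AUG Met / AUG Met — identical.
Codon 2: CGG Arg / CGG Arg — identical.
Codon 3: AAA Lys / AAA Lys — identical.
Codon 4: UCA Ser / UCC Ser — synonymous.
Codon 5: UUA Leu / UUG Leu — synonymous.
Codon 6: UAU Tyr / UAU Tyr — identical.
Codon 7: GAA Glu / GAA Glu — identical.
Codon 8: AGG Arg / AGG Arg — identical.
Synonymous differences: 2.

2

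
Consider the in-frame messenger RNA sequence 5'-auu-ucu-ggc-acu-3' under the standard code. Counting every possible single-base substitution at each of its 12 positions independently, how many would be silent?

Codon 1 (AUU, Ile): 2 synonymous substitutions.
Codon 2 (UCU, Ser): 3 synonymous substitutions.
Codon 3 (GGC, Gly): 3 synonymous substitutions.
Codon 4 (ACU, Thr): 3 synonymous substitutions.
Total: 2 + 3 + 3 + 3 = 11.

11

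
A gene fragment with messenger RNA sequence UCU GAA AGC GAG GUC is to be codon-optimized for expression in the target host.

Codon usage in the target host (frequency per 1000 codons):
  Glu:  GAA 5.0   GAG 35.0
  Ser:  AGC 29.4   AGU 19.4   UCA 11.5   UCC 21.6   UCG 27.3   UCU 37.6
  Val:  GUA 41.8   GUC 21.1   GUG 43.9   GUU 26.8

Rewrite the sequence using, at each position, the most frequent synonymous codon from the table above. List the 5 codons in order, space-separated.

UCU GAG UCU GAG GUG

Codon 1 (Ser): best is UCU at 37.6.
Codon 2 (Glu): best is GAG at 35.0.
Codon 3 (Ser): best is UCU at 37.6.
Codon 4 (Glu): best is GAG at 35.0.
Codon 5 (Val): best is GUG at 43.9.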